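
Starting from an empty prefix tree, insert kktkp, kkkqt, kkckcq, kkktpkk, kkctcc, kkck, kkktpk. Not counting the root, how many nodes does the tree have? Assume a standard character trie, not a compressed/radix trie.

19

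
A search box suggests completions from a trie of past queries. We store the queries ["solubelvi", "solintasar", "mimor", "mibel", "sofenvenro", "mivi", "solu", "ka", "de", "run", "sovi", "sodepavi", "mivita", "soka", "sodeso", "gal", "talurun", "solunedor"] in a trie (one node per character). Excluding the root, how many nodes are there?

70

For each word, the new-node count is its length minus the longest prefix already in the trie:
  "solubelvi" → 9 new (s, o, l, u, b, e, l, v, i)
  "solintasar" → prefix "sol" already present; 7 new (i, n, t, a, s, a, r)
  "mimor" → 5 new (m, i, m, o, r)
  "mibel" → prefix "mi" already present; 3 new (b, e, l)
  "sofenvenro" → prefix "so" already present; 8 new (f, e, n, v, e, n, r, o)
  "mivi" → prefix "mi" already present; 2 new (v, i)
  "solu" → prefix "solu" already present; 0 new (none)
  "ka" → 2 new (k, a)
  "de" → 2 new (d, e)
  "run" → 3 new (r, u, n)
  "sovi" → prefix "so" already present; 2 new (v, i)
  "sodepavi" → prefix "so" already present; 6 new (d, e, p, a, v, i)
  "mivita" → prefix "mivi" already present; 2 new (t, a)
  "soka" → prefix "so" already present; 2 new (k, a)
  "sodeso" → prefix "sode" already present; 2 new (s, o)
  "gal" → 3 new (g, a, l)
  "talurun" → 7 new (t, a, l, u, r, u, n)
  "solunedor" → prefix "solu" already present; 5 new (n, e, d, o, r)
Total nodes = 9 + 7 + 5 + 3 + 8 + 2 + 0 + 2 + 2 + 3 + 2 + 6 + 2 + 2 + 2 + 3 + 7 + 5 = 70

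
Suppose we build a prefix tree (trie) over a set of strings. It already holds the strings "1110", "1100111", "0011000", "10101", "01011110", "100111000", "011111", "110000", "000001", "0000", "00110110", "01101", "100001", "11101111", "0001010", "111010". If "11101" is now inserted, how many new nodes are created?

0

"11101" is already a full path in the trie; only an end-marker is added.
No new nodes are needed: 0.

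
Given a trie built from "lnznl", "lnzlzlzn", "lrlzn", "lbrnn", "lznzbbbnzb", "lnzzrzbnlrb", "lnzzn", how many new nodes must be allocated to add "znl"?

No existing word starts with "z", so every character of "znl" needs a new node.
3 − 0 = 3 new nodes.

3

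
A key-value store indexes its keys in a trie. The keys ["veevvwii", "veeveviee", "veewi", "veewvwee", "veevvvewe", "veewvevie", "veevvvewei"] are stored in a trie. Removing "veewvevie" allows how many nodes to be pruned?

4

Walk "veewvevie" from the leaf back toward the root, removing each node that no remaining word uses.
The suffix "evie" (4 nodes) is used only by "veewvevie"; the node for "veewv" still has the child "w", so pruning stops there.
Nodes removed: 4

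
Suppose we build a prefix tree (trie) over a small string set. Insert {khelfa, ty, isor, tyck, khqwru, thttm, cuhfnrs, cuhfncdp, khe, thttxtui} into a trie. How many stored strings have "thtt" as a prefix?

Traverse to the node for "thtt", then collect every word in that subtree.
Words under "thtt": thttm, thttxtui
Count: 2

2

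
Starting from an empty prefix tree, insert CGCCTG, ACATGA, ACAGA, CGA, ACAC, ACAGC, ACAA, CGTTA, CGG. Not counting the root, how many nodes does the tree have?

22

Count nodes per top-level branch (shared prefixes stored once):
  'A'-branch (ACAA, ACAC, ACAGA, ACAGC, ACATGA): 11 nodes
  'C'-branch (CGA, CGCCTG, CGG, CGTTA): 11 nodes
Sum: 22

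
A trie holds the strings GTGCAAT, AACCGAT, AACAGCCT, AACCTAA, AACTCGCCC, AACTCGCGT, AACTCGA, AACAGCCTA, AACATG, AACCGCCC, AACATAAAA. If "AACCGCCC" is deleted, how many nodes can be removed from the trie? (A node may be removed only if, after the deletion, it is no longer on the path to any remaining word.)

A node on "AACCGCCC"'s path can go only if nothing else ends at it or branches off below it.
The suffix "CCC" (3 nodes) is used only by "AACCGCCC"; the node for "AACCG" still has the child "A", so pruning stops there.
Nodes removed: 3

3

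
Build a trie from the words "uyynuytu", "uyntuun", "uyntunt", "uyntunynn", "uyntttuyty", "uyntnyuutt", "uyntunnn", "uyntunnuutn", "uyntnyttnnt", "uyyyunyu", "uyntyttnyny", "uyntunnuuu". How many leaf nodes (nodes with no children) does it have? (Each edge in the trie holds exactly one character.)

A leaf is a node with no children — equivalently, the end of a word that is not a proper prefix of any other stored word.
Those words: "uyntnyttnnt", "uyntnyuutt", "uyntttuyty", "uyntunnn", "uyntunnuutn", "uyntunnuuu", "uyntunt", "uyntunynn", "uyntuun", "uyntyttnyny", "uyynuytu", "uyyyunyu"
Leaf count: 12

12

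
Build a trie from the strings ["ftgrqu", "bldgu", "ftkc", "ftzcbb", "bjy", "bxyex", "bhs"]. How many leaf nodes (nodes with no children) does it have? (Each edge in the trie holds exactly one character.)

7

A leaf is a node with no children — equivalently, the end of a word that is not a proper prefix of any other stored word.
Those words: "bhs", "bjy", "bldgu", "bxyex", "ftgrqu", "ftkc", "ftzcbb"
Leaf count: 7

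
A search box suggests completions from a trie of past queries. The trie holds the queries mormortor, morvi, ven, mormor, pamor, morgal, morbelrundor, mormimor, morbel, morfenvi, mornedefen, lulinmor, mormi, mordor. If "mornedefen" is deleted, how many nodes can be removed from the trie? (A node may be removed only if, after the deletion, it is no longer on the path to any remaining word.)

A node on "mornedefen"'s path can go only if nothing else ends at it or branches off below it.
The suffix "nedefen" (7 nodes) is used only by "mornedefen"; the node for "mor" still has the child "m", so pruning stops there.
Nodes removed: 7

7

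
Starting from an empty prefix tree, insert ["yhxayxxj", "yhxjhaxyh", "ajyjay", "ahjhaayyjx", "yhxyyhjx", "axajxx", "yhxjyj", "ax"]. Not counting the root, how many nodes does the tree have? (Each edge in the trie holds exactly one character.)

For each word, the new-node count is its length minus the longest prefix already in the trie:
  "yhxayxxj" → 8 new (y, h, x, a, y, x, x, j)
  "yhxjhaxyh" → prefix "yhx" already present; 6 new (j, h, a, x, y, h)
  "ajyjay" → 6 new (a, j, y, j, a, y)
  "ahjhaayyjx" → prefix "a" already present; 9 new (h, j, h, a, a, y, y, j, x)
  "yhxyyhjx" → prefix "yhx" already present; 5 new (y, y, h, j, x)
  "axajxx" → prefix "a" already present; 5 new (x, a, j, x, x)
  "yhxjyj" → prefix "yhxj" already present; 2 new (y, j)
  "ax" → prefix "ax" already present; 0 new (none)
Total nodes = 8 + 6 + 6 + 9 + 5 + 5 + 2 + 0 = 41

41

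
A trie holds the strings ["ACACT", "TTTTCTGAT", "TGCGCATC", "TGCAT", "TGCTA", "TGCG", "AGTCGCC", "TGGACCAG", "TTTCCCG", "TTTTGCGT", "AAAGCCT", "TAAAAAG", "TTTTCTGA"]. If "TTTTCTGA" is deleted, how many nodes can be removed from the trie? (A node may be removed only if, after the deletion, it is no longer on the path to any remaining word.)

0

Walk "TTTTCTGA" from the leaf back toward the root, removing each node that no remaining word uses.
Every node on "TTTTCTGA" is still needed (e.g. by "TTTTCTGAT"), so nothing is freed.
Nodes removed: 0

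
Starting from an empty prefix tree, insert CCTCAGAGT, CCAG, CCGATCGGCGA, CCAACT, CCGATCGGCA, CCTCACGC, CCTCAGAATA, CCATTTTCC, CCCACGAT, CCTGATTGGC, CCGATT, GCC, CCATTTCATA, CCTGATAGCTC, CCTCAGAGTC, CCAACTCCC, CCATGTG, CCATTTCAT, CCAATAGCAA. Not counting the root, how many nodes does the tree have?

Trace insertions, counting only characters that open a new branch:
  "CCTCAGAGT" → 9 new (C, C, T, C, A, G, A, G, T)
  "CCAG" → prefix "CC" already present; 2 new (A, G)
  "CCGATCGGCGA" → prefix "CC" already present; 9 new (G, A, T, C, G, G, C, G, A)
  "CCAACT" → prefix "CCA" already present; 3 new (A, C, T)
  "CCGATCGGCA" → prefix "CCGATCGGC" already present; 1 new (A)
  "CCTCACGC" → prefix "CCTCA" already present; 3 new (C, G, C)
  "CCTCAGAATA" → prefix "CCTCAGA" already present; 3 new (A, T, A)
  "CCATTTTCC" → prefix "CCA" already present; 6 new (T, T, T, T, C, C)
  "CCCACGAT" → prefix "CC" already present; 6 new (C, A, C, G, A, T)
  "CCTGATTGGC" → prefix "CCT" already present; 7 new (G, A, T, T, G, G, C)
  "CCGATT" → prefix "CCGAT" already present; 1 new (T)
  "GCC" → 3 new (G, C, C)
  "CCATTTCATA" → prefix "CCATTT" already present; 4 new (C, A, T, A)
  "CCTGATAGCTC" → prefix "CCTGAT" already present; 5 new (A, G, C, T, C)
  "CCTCAGAGTC" → prefix "CCTCAGAGT" already present; 1 new (C)
  "CCAACTCCC" → prefix "CCAACT" already present; 3 new (C, C, C)
  "CCATGTG" → prefix "CCAT" already present; 3 new (G, T, G)
  "CCATTTCAT" → prefix "CCATTTCAT" already present; 0 new (none)
  "CCAATAGCAA" → prefix "CCAA" already present; 6 new (T, A, G, C, A, A)
Total nodes = 9 + 2 + 9 + 3 + 1 + 3 + 3 + 6 + 6 + 7 + 1 + 3 + 4 + 5 + 1 + 3 + 3 + 0 + 6 = 75

75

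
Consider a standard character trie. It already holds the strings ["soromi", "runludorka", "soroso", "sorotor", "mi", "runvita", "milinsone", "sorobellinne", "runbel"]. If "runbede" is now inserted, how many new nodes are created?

2

The longest prefix of "runbede" already in the trie is "runbe" (length 5).
New nodes needed: |"runbede"| − 5 = 7 − 5 = 2.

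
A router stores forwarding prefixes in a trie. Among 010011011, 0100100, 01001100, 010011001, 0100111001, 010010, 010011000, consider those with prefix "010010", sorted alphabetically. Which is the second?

Filter for "010010…" and sort: "010010", "0100100"
The 2nd is 0100100.

0100100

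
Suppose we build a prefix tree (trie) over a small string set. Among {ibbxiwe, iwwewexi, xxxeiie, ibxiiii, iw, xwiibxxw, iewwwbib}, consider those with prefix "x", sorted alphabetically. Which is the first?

Words with prefix "x", in lexicographic order: "xwiibxxw", "xxxeiie"
The 1st is xwiibxxw.

xwiibxxw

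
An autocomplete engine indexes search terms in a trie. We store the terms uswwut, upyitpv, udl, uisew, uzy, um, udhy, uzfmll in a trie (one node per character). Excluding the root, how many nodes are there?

27

For each word, the new-node count is its length minus the longest prefix already in the trie:
  "uswwut" → 6 new (u, s, w, w, u, t)
  "upyitpv" → prefix "u" already present; 6 new (p, y, i, t, p, v)
  "udl" → prefix "u" already present; 2 new (d, l)
  "uisew" → prefix "u" already present; 4 new (i, s, e, w)
  "uzy" → prefix "u" already present; 2 new (z, y)
  "um" → prefix "u" already present; 1 new (m)
  "udhy" → prefix "ud" already present; 2 new (h, y)
  "uzfmll" → prefix "uz" already present; 4 new (f, m, l, l)
Total nodes = 6 + 6 + 2 + 4 + 2 + 1 + 2 + 4 = 27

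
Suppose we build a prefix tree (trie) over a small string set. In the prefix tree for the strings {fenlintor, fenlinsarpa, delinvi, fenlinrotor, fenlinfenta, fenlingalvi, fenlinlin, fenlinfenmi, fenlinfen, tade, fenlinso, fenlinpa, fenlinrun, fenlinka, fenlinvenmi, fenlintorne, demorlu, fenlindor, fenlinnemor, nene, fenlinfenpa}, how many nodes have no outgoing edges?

19

A leaf is a node with no children — equivalently, the end of a word that is not a proper prefix of any other stored word.
Those words: "delinvi", "demorlu", "fenlindor", "fenlinfenmi", "fenlinfenpa", "fenlinfenta", "fenlingalvi", "fenlinka", "fenlinlin", "fenlinnemor", "fenlinpa", "fenlinrotor", "fenlinrun", "fenlinsarpa", "fenlinso", "fenlintorne", "fenlinvenmi", "nene", "tade"
Leaf count: 19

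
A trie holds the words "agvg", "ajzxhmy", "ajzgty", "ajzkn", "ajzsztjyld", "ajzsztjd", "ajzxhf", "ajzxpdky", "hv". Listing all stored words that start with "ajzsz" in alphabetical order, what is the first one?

ajzsztjd

DFS of the "ajzsz" subtree visits, in order: "ajzsztjd", "ajzsztjyld"
The 1st is ajzsztjd.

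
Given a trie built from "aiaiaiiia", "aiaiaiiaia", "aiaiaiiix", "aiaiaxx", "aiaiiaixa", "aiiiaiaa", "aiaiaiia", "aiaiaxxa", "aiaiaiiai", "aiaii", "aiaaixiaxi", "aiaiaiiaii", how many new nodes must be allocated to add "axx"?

2

The longest prefix of "axx" already in the trie is "a" (length 1).
New nodes needed: |"axx"| − 1 = 3 − 1 = 2.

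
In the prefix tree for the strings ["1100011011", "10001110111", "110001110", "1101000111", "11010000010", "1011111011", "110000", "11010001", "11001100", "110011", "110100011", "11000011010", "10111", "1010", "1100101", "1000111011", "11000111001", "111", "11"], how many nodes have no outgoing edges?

11

Leaves are exactly the stored words that no other stored word extends.
Those words: "10001110111", "1010", "1011111011", "11000011010", "1100011011", "11000111001", "1100101", "11001100", "11010000010", "1101000111", "111"
Leaf count: 11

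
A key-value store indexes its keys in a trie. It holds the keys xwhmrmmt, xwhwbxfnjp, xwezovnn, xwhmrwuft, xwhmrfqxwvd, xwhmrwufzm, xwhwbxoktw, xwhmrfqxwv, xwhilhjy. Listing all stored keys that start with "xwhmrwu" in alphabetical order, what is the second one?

xwhmrwufzm

Words with prefix "xwhmrwu", in lexicographic order: "xwhmrwuft", "xwhmrwufzm"
Position 2: xwhmrwufzm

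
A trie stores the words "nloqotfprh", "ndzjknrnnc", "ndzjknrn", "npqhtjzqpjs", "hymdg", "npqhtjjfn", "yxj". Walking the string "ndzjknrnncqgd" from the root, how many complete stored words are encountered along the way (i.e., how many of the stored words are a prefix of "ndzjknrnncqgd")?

2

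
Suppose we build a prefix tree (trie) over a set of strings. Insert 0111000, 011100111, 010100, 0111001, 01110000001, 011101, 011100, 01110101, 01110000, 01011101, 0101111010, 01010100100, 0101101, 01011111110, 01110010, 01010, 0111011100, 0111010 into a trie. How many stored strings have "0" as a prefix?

18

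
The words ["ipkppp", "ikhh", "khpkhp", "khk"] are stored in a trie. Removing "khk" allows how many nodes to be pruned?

1

After clearing the end-marker at "khk", prune upward until reaching a node still needed by another word.
The suffix "k" (1 node) is used only by "khk"; the node for "kh" still has the child "p", so pruning stops there.
Nodes removed: 1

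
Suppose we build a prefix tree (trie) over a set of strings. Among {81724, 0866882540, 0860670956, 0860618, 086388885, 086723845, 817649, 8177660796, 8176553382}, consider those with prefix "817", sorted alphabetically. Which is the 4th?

Words with prefix "817", in lexicographic order: "81724", "817649", "8176553382", "8177660796"
Position 4: 8177660796

8177660796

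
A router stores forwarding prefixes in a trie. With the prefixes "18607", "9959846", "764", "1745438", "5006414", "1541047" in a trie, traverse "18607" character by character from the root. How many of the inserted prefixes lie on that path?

Check each prefix of "18607" against the stored set — each match is an end-marker on the path.
Prefixes of the query that are stored words: "18607"
Count: 1

1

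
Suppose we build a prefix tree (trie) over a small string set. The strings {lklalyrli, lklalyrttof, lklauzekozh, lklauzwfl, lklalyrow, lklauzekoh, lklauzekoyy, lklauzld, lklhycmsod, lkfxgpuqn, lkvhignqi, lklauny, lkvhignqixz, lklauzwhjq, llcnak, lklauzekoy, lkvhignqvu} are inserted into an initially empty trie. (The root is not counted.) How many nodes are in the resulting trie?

Count nodes per top-level branch (shared prefixes stored once):
  'l'-branch (lkfxgpuqn, lklalyrli, lklalyrow, lklalyrttof, lklauny, lklauzekoh, lklauzekoy, lklauzekoyy, lklauzekozh, lklauzld, lklauzwfl, lklauzwhjq, lklhycmsod, lkvhignqi, lkvhignqixz, lkvhignqvu, llcnak): 65 nodes
Sum: 65

65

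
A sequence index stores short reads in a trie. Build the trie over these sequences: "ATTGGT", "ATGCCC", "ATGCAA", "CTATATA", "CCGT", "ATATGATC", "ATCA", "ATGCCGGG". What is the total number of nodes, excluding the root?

33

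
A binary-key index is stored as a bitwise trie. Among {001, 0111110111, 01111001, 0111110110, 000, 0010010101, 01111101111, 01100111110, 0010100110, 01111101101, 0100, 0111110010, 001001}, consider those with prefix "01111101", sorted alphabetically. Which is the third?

0111110111

Filter for "01111101…" and sort: "0111110110", "01111101101", "0111110111", "01111101111"
The 3rd is 0111110111.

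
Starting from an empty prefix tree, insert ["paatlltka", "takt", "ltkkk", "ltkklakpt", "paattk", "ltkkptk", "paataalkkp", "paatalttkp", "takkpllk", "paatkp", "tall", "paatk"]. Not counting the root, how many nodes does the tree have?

48

For each word, the new-node count is its length minus the longest prefix already in the trie:
  "paatlltka" → 9 new (p, a, a, t, l, l, t, k, a)
  "takt" → 4 new (t, a, k, t)
  "ltkkk" → 5 new (l, t, k, k, k)
  "ltkklakpt" → prefix "ltkk" already present; 5 new (l, a, k, p, t)
  "paattk" → prefix "paat" already present; 2 new (t, k)
  "ltkkptk" → prefix "ltkk" already present; 3 new (p, t, k)
  "paataalkkp" → prefix "paat" already present; 6 new (a, a, l, k, k, p)
  "paatalttkp" → prefix "paata" already present; 5 new (l, t, t, k, p)
  "takkpllk" → prefix "tak" already present; 5 new (k, p, l, l, k)
  "paatkp" → prefix "paat" already present; 2 new (k, p)
  "tall" → prefix "ta" already present; 2 new (l, l)
  "paatk" → prefix "paatk" already present; 0 new (none)
Total nodes = 9 + 4 + 5 + 5 + 2 + 3 + 6 + 5 + 5 + 2 + 2 + 0 = 48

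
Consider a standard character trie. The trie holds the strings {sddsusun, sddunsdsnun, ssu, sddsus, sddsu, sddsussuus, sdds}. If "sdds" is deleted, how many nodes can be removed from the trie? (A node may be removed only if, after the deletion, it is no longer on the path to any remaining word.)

0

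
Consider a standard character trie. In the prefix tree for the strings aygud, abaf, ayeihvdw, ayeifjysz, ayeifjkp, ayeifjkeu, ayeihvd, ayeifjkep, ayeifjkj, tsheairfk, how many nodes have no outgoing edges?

9

A leaf is a node with no children — equivalently, the end of a word that is not a proper prefix of any other stored word.
Those words: "abaf", "ayeifjkep", "ayeifjkeu", "ayeifjkj", "ayeifjkp", "ayeifjysz", "ayeihvdw", "aygud", "tsheairfk"
Leaf count: 9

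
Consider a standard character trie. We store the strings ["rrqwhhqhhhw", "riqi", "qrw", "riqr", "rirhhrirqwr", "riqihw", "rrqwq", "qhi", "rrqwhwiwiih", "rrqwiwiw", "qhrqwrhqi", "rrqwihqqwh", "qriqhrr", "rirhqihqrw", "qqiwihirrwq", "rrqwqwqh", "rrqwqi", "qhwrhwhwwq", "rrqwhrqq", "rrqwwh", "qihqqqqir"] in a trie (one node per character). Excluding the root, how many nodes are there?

100

Insert word by word; a character creates a node only if that edge doesn't already exist:
  "rrqwhhqhhhw" → 11 new (r, r, q, w, h, h, q, h, h, h, w)
  "riqi" → prefix "r" already present; 3 new (i, q, i)
  "qrw" → 3 new (q, r, w)
  "riqr" → prefix "riq" already present; 1 new (r)
  "rirhhrirqwr" → prefix "ri" already present; 9 new (r, h, h, r, i, r, q, w, r)
  "riqihw" → prefix "riqi" already present; 2 new (h, w)
  "rrqwq" → prefix "rrqw" already present; 1 new (q)
  "qhi" → prefix "q" already present; 2 new (h, i)
  "rrqwhwiwiih" → prefix "rrqwh" already present; 6 new (w, i, w, i, i, h)
  "rrqwiwiw" → prefix "rrqw" already present; 4 new (i, w, i, w)
  "qhrqwrhqi" → prefix "qh" already present; 7 new (r, q, w, r, h, q, i)
  "rrqwihqqwh" → prefix "rrqwi" already present; 5 new (h, q, q, w, h)
  "qriqhrr" → prefix "qr" already present; 5 new (i, q, h, r, r)
  "rirhqihqrw" → prefix "rirh" already present; 6 new (q, i, h, q, r, w)
  "qqiwihirrwq" → prefix "q" already present; 10 new (q, i, w, i, h, i, r, r, w, q)
  "rrqwqwqh" → prefix "rrqwq" already present; 3 new (w, q, h)
  "rrqwqi" → prefix "rrqwq" already present; 1 new (i)
  "qhwrhwhwwq" → prefix "qh" already present; 8 new (w, r, h, w, h, w, w, q)
  "rrqwhrqq" → prefix "rrqwh" already present; 3 new (r, q, q)
  "rrqwwh" → prefix "rrqw" already present; 2 new (w, h)
  "qihqqqqir" → prefix "q" already present; 8 new (i, h, q, q, q, q, i, r)
Total nodes = 11 + 3 + 3 + 1 + 9 + 2 + 1 + 2 + 6 + 4 + 7 + 5 + 5 + 6 + 10 + 3 + 1 + 8 + 3 + 2 + 8 = 100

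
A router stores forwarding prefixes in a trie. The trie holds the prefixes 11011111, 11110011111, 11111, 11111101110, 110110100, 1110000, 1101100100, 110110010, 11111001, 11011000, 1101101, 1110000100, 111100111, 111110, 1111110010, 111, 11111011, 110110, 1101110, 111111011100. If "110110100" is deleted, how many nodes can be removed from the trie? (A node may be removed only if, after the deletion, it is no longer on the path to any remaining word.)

After clearing the end-marker at "110110100", prune upward until reaching a node still needed by another word.
The suffix "00" (2 nodes) is used only by "110110100"; "1101101" is itself a stored word, so pruning stops there.
Nodes removed: 2

2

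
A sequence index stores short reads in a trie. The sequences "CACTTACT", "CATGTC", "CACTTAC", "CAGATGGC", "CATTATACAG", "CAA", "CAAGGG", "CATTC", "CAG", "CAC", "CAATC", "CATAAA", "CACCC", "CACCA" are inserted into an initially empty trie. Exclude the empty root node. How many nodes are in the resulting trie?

38

Count nodes per top-level branch (shared prefixes stored once):
  'C'-branch (CAA, CAAGGG, CAATC, CAC, CACCA, CACCC, CACTTAC, CACTTACT, CAG, CAGATGGC, CATAAA, CATGTC, CATTATACAG, CATTC): 38 nodes
Sum: 38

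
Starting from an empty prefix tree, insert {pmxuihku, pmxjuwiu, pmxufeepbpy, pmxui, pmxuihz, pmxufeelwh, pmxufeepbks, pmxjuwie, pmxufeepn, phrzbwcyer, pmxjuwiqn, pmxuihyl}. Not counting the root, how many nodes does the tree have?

For each word, the new-node count is its length minus the longest prefix already in the trie:
  "pmxuihku" → 8 new (p, m, x, u, i, h, k, u)
  "pmxjuwiu" → prefix "pmx" already present; 5 new (j, u, w, i, u)
  "pmxufeepbpy" → prefix "pmxu" already present; 7 new (f, e, e, p, b, p, y)
  "pmxui" → prefix "pmxui" already present; 0 new (none)
  "pmxuihz" → prefix "pmxuih" already present; 1 new (z)
  "pmxufeelwh" → prefix "pmxufee" already present; 3 new (l, w, h)
  "pmxufeepbks" → prefix "pmxufeepb" already present; 2 new (k, s)
  "pmxjuwie" → prefix "pmxjuwi" already present; 1 new (e)
  "pmxufeepn" → prefix "pmxufeep" already present; 1 new (n)
  "phrzbwcyer" → prefix "p" already present; 9 new (h, r, z, b, w, c, y, e, r)
  "pmxjuwiqn" → prefix "pmxjuwi" already present; 2 new (q, n)
  "pmxuihyl" → prefix "pmxuih" already present; 2 new (y, l)
Total nodes = 8 + 5 + 7 + 0 + 1 + 3 + 2 + 1 + 1 + 9 + 2 + 2 = 41

41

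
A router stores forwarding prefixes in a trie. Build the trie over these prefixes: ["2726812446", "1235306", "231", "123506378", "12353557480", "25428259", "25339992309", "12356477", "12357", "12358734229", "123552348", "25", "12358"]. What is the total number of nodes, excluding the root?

Count nodes per top-level branch (shared prefixes stored once):
  '1'-branch (123506378, 1235306, 12353557480, 123552348, 12356477, 12357, 12358, 12358734229): 35 nodes
  '2'-branch (231, 25, 25339992309, 25428259, 2726812446): 28 nodes
Sum: 63

63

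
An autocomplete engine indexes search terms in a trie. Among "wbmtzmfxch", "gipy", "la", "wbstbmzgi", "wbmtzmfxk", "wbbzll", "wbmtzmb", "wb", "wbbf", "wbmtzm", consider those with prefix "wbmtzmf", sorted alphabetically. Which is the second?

wbmtzmfxk

DFS of the "wbmtzmf" subtree visits, in order: "wbmtzmfxch", "wbmtzmfxk"
Position 2: wbmtzmfxk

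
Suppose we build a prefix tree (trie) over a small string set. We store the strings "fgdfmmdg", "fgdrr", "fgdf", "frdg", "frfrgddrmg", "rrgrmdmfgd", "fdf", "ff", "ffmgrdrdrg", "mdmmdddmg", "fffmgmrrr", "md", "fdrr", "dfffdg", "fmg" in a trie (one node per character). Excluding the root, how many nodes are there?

Insert word by word; a character creates a node only if that edge doesn't already exist:
  "fgdfmmdg" → 8 new (f, g, d, f, m, m, d, g)
  "fgdrr" → prefix "fgd" already present; 2 new (r, r)
  "fgdf" → prefix "fgdf" already present; 0 new (none)
  "frdg" → prefix "f" already present; 3 new (r, d, g)
  "frfrgddrmg" → prefix "fr" already present; 8 new (f, r, g, d, d, r, m, g)
  "rrgrmdmfgd" → 10 new (r, r, g, r, m, d, m, f, g, d)
  "fdf" → prefix "f" already present; 2 new (d, f)
  "ff" → prefix "f" already present; 1 new (f)
  "ffmgrdrdrg" → prefix "ff" already present; 8 new (m, g, r, d, r, d, r, g)
  "mdmmdddmg" → 9 new (m, d, m, m, d, d, d, m, g)
  "fffmgmrrr" → prefix "ff" already present; 7 new (f, m, g, m, r, r, r)
  "md" → prefix "md" already present; 0 new (none)
  "fdrr" → prefix "fd" already present; 2 new (r, r)
  "dfffdg" → 6 new (d, f, f, f, d, g)
  "fmg" → prefix "f" already present; 2 new (m, g)
Total nodes = 8 + 2 + 0 + 3 + 8 + 10 + 2 + 1 + 8 + 9 + 7 + 0 + 2 + 6 + 2 = 68

68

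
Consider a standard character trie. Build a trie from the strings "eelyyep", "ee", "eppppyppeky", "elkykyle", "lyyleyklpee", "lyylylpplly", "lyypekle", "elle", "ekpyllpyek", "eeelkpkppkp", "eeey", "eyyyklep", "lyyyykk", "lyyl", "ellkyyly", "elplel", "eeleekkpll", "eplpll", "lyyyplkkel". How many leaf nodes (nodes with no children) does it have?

17

A leaf is a node with no children — equivalently, the end of a word that is not a proper prefix of any other stored word.
Those words: "eeelkpkppkp", "eeey", "eeleekkpll", "eelyyep", "ekpyllpyek", "elkykyle", "elle", "ellkyyly", "elplel", "eplpll", "eppppyppeky", "eyyyklep", "lyyleyklpee", "lyylylpplly", "lyypekle", "lyyyplkkel", "lyyyykk"
Leaf count: 17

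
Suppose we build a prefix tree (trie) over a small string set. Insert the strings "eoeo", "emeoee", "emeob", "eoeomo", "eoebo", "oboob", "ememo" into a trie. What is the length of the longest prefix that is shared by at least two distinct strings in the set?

4

Look for the deepest trie node that still has at least two words in its subtree.
"emeob" and "emeoee" agree on "emeo" (4 characters) before diverging; nothing deeper is shared.
Longest shared-prefix length: 4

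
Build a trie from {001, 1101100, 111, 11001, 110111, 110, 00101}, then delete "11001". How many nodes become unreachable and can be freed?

2

A node on "11001"'s path can go only if nothing else ends at it or branches off below it.
The suffix "01" (2 nodes) is used only by "11001"; the node for "110" still has the child "1", so pruning stops there.
Nodes removed: 2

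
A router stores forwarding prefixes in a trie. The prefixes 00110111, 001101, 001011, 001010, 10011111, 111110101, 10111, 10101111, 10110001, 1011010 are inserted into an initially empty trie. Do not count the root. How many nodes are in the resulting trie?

Count nodes per top-level branch (shared prefixes stored once):
  '0'-branch (001010, 001011, 001101, 00110111): 12 nodes
  '1'-branch (10011111, 10101111, 10110001, 1011010, 10111, 111110101): 30 nodes
Sum: 42

42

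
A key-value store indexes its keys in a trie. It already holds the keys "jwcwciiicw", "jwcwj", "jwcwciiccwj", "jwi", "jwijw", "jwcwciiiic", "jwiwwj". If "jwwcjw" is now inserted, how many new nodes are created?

4

Walking "jwwcjw" from the root, the first 2 characters ("jw") follow existing edges; "w" is the first miss.
Each of the 4 remaining characters creates one node.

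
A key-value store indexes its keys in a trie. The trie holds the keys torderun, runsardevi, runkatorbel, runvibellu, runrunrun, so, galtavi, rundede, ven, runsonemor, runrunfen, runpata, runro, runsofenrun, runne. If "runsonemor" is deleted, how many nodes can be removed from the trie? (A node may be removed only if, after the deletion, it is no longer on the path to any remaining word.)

Walk "runsonemor" from the leaf back toward the root, removing each node that no remaining word uses.
The suffix "nemor" (5 nodes) is used only by "runsonemor"; the node for "runso" still has the child "f", so pruning stops there.
Nodes removed: 5

5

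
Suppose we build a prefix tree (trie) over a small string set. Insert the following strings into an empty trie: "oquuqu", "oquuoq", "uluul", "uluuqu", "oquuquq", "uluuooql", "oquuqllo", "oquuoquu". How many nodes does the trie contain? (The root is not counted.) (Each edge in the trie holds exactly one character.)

25

Trace insertions, counting only characters that open a new branch:
  "oquuqu" → 6 new (o, q, u, u, q, u)
  "oquuoq" → prefix "oquu" already present; 2 new (o, q)
  "uluul" → 5 new (u, l, u, u, l)
  "uluuqu" → prefix "uluu" already present; 2 new (q, u)
  "oquuquq" → prefix "oquuqu" already present; 1 new (q)
  "uluuooql" → prefix "uluu" already present; 4 new (o, o, q, l)
  "oquuqllo" → prefix "oquuq" already present; 3 new (l, l, o)
  "oquuoquu" → prefix "oquuoq" already present; 2 new (u, u)
Total nodes = 6 + 2 + 5 + 2 + 1 + 4 + 3 + 2 = 25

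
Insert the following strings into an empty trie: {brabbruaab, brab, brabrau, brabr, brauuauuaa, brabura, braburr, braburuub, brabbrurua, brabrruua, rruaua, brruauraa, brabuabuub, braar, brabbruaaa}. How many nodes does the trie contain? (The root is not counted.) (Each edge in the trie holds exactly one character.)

55

Insert word by word; a character creates a node only if that edge doesn't already exist:
  "brabbruaab" → 10 new (b, r, a, b, b, r, u, a, a, b)
  "brab" → prefix "brab" already present; 0 new (none)
  "brabrau" → prefix "brab" already present; 3 new (r, a, u)
  "brabr" → prefix "brabr" already present; 0 new (none)
  "brauuauuaa" → prefix "bra" already present; 7 new (u, u, a, u, u, a, a)
  "brabura" → prefix "brab" already present; 3 new (u, r, a)
  "braburr" → prefix "brabur" already present; 1 new (r)
  "braburuub" → prefix "brabur" already present; 3 new (u, u, b)
  "brabbrurua" → prefix "brabbru" already present; 3 new (r, u, a)
  "brabrruua" → prefix "brabr" already present; 4 new (r, u, u, a)
  "rruaua" → 6 new (r, r, u, a, u, a)
  "brruauraa" → prefix "br" already present; 7 new (r, u, a, u, r, a, a)
  "brabuabuub" → prefix "brabu" already present; 5 new (a, b, u, u, b)
  "braar" → prefix "bra" already present; 2 new (a, r)
  "brabbruaaa" → prefix "brabbruaa" already present; 1 new (a)
Total nodes = 10 + 0 + 3 + 0 + 7 + 3 + 1 + 3 + 3 + 4 + 6 + 7 + 5 + 2 + 1 = 55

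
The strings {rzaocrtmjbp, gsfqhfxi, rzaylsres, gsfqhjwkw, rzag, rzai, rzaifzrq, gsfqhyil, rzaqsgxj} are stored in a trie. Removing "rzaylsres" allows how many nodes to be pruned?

A node on "rzaylsres"'s path can go only if nothing else ends at it or branches off below it.
The suffix "ylsres" (6 nodes) is used only by "rzaylsres"; the node for "rza" still has the child "o", so pruning stops there.
Nodes removed: 6

6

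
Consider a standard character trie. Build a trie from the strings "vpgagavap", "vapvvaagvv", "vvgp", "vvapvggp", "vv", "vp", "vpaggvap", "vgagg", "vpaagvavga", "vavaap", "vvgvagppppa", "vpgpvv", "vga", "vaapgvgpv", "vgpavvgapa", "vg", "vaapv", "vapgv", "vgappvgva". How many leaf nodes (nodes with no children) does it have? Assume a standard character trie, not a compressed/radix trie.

15

A leaf is a node with no children — equivalently, the end of a word that is not a proper prefix of any other stored word.
Those words: "vaapgvgpv", "vaapv", "vapgv", "vapvvaagvv", "vavaap", "vgagg", "vgappvgva", "vgpavvgapa", "vpaagvavga", "vpaggvap", "vpgagavap", "vpgpvv", "vvapvggp", "vvgp", "vvgvagppppa"
Leaf count: 15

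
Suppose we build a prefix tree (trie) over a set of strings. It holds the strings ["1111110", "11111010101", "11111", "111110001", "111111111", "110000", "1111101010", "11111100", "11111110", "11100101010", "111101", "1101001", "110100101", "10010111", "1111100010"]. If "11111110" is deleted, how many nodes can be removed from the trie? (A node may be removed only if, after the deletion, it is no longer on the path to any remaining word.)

A node on "11111110"'s path can go only if nothing else ends at it or branches off below it.
The suffix "0" (1 node) is used only by "11111110"; the node for "1111111" still has the child "1", so pruning stops there.
Nodes removed: 1

1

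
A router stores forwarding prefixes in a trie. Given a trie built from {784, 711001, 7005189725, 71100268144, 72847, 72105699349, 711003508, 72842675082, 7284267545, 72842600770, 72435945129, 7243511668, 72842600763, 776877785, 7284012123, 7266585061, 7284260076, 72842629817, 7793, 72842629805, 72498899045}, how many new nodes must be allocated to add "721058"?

1

"72105" is already a path in the trie; the remaining "8" must be added.
Each of the 1 remaining characters creates one node.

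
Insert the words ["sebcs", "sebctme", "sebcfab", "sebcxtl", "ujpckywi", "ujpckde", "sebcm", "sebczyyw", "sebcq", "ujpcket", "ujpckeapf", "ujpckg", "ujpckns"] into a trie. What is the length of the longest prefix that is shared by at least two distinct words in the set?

6

The deepest shared node is where two words last agree before diverging.
e.g. "ujpckeapf" and "ujpcket" share the prefix "ujpcke" of length 6; no pair shares a longer one.
Longest shared-prefix length: 6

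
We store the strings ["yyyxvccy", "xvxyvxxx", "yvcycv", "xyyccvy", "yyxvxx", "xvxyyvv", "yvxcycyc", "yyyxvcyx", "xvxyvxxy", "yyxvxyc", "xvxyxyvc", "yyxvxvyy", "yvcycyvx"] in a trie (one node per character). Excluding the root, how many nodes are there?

Count nodes per top-level branch (shared prefixes stored once):
  'x'-branch (xvxyvxxx, xvxyvxxy, xvxyxyvc, xvxyyvv, xyyccvy): 22 nodes
  'y'-branch (yvcycv, yvcycyvx, yvxcycyc, yyxvxvyy, yyxvxx, yyxvxyc, yyyxvccy, yyyxvcyx): 33 nodes
Sum: 55

55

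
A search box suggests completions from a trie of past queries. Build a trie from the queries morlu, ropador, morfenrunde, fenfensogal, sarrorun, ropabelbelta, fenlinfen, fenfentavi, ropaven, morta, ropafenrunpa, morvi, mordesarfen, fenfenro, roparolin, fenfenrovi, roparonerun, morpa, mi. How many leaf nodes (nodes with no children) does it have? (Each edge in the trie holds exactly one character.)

A leaf is a node with no children — equivalently, the end of a word that is not a proper prefix of any other stored word.
Those words: "fenfenrovi", "fenfensogal", "fenfentavi", "fenlinfen", "mi", "mordesarfen", "morfenrunde", "morlu", "morpa", "morta", "morvi", "ropabelbelta", "ropador", "ropafenrunpa", "roparolin", "roparonerun", "ropaven", "sarrorun"
Leaf count: 18

18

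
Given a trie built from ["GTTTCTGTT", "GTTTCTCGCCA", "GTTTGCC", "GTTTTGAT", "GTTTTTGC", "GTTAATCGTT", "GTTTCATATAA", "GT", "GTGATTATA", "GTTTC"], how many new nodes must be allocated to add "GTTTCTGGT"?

2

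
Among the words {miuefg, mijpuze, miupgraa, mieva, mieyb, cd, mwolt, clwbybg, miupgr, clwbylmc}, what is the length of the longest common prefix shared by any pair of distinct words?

6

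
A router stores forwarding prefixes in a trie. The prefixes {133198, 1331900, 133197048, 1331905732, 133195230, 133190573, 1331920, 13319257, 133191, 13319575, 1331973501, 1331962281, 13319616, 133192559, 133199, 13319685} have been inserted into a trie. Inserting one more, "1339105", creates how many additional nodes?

4

Walking "1339105" from the root, the first 3 characters ("133") follow existing edges; "9" is the first miss.
New nodes needed: |"1339105"| − 3 = 7 − 3 = 4.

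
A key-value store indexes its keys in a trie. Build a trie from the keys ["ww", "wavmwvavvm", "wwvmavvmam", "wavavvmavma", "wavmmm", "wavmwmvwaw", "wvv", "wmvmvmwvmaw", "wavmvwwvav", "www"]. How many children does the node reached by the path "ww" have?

2

The children of the "ww" node are the distinct next characters among strings starting with "ww".
Distinct next characters after "ww": v, w.
That node has 2 child edges.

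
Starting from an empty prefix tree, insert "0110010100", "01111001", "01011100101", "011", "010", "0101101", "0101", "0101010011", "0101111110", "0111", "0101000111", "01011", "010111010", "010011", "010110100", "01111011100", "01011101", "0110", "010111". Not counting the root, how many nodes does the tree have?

53

Trace insertions, counting only characters that open a new branch:
  "0110010100" → 10 new (0, 1, 1, 0, 0, 1, 0, 1, 0, 0)
  "01111001" → prefix "011" already present; 5 new (1, 1, 0, 0, 1)
  "01011100101" → prefix "01" already present; 9 new (0, 1, 1, 1, 0, 0, 1, 0, 1)
  "011" → prefix "011" already present; 0 new (none)
  "010" → prefix "010" already present; 0 new (none)
  "0101101" → prefix "01011" already present; 2 new (0, 1)
  "0101" → prefix "0101" already present; 0 new (none)
  "0101010011" → prefix "0101" already present; 6 new (0, 1, 0, 0, 1, 1)
  "0101111110" → prefix "010111" already present; 4 new (1, 1, 1, 0)
  "0111" → prefix "0111" already present; 0 new (none)
  "0101000111" → prefix "01010" already present; 5 new (0, 0, 1, 1, 1)
  "01011" → prefix "01011" already present; 0 new (none)
  "010111010" → prefix "0101110" already present; 2 new (1, 0)
  "010011" → prefix "010" already present; 3 new (0, 1, 1)
  "010110100" → prefix "0101101" already present; 2 new (0, 0)
  "01111011100" → prefix "011110" already present; 5 new (1, 1, 1, 0, 0)
  "01011101" → prefix "01011101" already present; 0 new (none)
  "0110" → prefix "0110" already present; 0 new (none)
  "010111" → prefix "010111" already present; 0 new (none)
Total nodes = 10 + 5 + 9 + 0 + 0 + 2 + 0 + 6 + 4 + 0 + 5 + 0 + 2 + 3 + 2 + 5 + 0 + 0 + 0 = 53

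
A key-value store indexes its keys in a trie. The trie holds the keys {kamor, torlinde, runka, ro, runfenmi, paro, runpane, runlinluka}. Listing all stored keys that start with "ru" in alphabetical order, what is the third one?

Filter for "ru…" and sort: "runfenmi", "runka", "runlinluka", "runpane"
Position 3: runlinluka

runlinluka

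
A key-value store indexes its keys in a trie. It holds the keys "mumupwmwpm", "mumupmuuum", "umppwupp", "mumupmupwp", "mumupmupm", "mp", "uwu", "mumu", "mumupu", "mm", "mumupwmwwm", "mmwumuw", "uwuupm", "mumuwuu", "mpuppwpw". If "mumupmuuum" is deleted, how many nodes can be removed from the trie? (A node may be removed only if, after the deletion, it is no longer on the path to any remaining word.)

3

Walk "mumupmuuum" from the leaf back toward the root, removing each node that no remaining word uses.
The suffix "uum" (3 nodes) is used only by "mumupmuuum"; the node for "mumupmu" still has the child "p", so pruning stops there.
Nodes removed: 3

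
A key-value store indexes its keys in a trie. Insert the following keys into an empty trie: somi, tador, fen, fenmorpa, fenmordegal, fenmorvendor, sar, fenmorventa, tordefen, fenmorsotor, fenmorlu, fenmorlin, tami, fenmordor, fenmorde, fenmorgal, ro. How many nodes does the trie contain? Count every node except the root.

For each word, the new-node count is its length minus the longest prefix already in the trie:
  "somi" → 4 new (s, o, m, i)
  "tador" → 5 new (t, a, d, o, r)
  "fen" → 3 new (f, e, n)
  "fenmorpa" → prefix "fen" already present; 5 new (m, o, r, p, a)
  "fenmordegal" → prefix "fenmor" already present; 5 new (d, e, g, a, l)
  "fenmorvendor" → prefix "fenmor" already present; 6 new (v, e, n, d, o, r)
  "sar" → prefix "s" already present; 2 new (a, r)
  "fenmorventa" → prefix "fenmorven" already present; 2 new (t, a)
  "tordefen" → prefix "t" already present; 7 new (o, r, d, e, f, e, n)
  "fenmorsotor" → prefix "fenmor" already present; 5 new (s, o, t, o, r)
  "fenmorlu" → prefix "fenmor" already present; 2 new (l, u)
  "fenmorlin" → prefix "fenmorl" already present; 2 new (i, n)
  "tami" → prefix "ta" already present; 2 new (m, i)
  "fenmordor" → prefix "fenmord" already present; 2 new (o, r)
  "fenmorde" → prefix "fenmorde" already present; 0 new (none)
  "fenmorgal" → prefix "fenmor" already present; 3 new (g, a, l)
  "ro" → 2 new (r, o)
Total nodes = 4 + 5 + 3 + 5 + 5 + 6 + 2 + 2 + 7 + 5 + 2 + 2 + 2 + 2 + 0 + 3 + 2 = 57

57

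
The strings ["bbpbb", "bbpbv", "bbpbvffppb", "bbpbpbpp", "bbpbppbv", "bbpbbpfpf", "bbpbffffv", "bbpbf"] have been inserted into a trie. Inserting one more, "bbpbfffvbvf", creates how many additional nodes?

4

"bbpbfff" is already a path in the trie; the remaining "vbvf" must be added.
Each of the 4 remaining characters creates one node.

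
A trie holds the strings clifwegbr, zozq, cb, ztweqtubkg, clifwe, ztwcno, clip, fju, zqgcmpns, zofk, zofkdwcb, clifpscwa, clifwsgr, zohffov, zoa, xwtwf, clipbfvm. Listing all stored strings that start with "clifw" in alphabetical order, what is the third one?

Words with prefix "clifw", in lexicographic order: "clifwe", "clifwegbr", "clifwsgr"
The 3rd is clifwsgr.

clifwsgr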